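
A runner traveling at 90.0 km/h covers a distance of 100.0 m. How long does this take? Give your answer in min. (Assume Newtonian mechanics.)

v = 90.0 km/h × 0.2777777777777778 = 25.0 m/s
t = d / v = 100.0 / 25.0 = 4.0 s
t = 4.0 s / 60.0 = 0.06667 min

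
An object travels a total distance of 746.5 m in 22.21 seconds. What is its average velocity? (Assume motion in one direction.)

v_avg = Δd / Δt = 746.5 / 22.21 = 33.61 m/s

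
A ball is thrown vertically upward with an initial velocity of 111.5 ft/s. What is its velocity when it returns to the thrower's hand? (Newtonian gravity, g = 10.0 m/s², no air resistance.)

By conservation of energy (no air resistance), the ball returns to the throw height with the same speed as launch, but directed downward.
|v_ground| = v₀ = 111.5 ft/s
v_ground = 111.5 ft/s (downward)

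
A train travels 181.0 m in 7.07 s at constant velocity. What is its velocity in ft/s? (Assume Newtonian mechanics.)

v = d / t = 181.0 / 7.07 = 25.6011 m/s
v = 25.6011 m/s / 0.3048 = 83.99 ft/s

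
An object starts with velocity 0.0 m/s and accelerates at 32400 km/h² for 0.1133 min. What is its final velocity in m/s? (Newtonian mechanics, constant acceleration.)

a = 32400 km/h² × 7.716049382716049e-05 = 2.5 m/s²
t = 0.1133 min × 60.0 = 6.798 s
v = v₀ + a × t = 0.0 + 2.5 × 6.798 = 17.0 m/s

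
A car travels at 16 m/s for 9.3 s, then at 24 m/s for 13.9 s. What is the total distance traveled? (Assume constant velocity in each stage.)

d₁ = v₁t₁ = 16 × 9.3 = 148.8 m
d₂ = v₂t₂ = 24 × 13.9 = 333.6 m
d_total = 148.8 + 333.6 = 482.4 m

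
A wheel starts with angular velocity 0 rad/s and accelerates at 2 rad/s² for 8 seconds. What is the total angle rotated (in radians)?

θ = ω₀t + ½αt² = 0×8 + ½×2×8² = 64.0 rad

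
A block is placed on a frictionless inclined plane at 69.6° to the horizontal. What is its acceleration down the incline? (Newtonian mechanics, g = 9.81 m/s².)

a = g sin(θ) = 9.81 × sin(69.6°) = 9.81 × 0.9373 = 9.19 m/s²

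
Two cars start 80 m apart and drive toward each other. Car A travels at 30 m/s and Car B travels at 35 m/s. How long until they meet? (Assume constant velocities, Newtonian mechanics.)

Combined speed: v_combined = 30 + 35 = 65 m/s
Time to meet: t = d/v_combined = 80/65 = 1.23 s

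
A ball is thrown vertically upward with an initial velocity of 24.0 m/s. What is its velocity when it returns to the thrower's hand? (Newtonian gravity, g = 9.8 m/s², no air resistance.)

By conservation of energy (no air resistance), the ball returns to the throw height with the same speed as launch, but directed downward.
|v_ground| = v₀ = 24.0 m/s
v_ground = 24.0 m/s (downward)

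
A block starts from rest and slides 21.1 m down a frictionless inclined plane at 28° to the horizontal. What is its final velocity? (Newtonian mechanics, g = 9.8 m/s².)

a = g sin(θ) = 9.8 × sin(28°) = 4.6008 m/s²
v = √(2ad) = √(2 × 4.6008 × 21.1) = 13.93 m/s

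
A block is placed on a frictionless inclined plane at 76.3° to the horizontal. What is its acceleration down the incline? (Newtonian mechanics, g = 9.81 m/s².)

a = g sin(θ) = 9.81 × sin(76.3°) = 9.81 × 0.9715 = 9.53 m/s²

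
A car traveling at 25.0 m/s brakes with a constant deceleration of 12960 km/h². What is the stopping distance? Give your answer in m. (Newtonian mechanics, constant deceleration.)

a = 12960 km/h² × 7.716049382716049e-05 = 1.0 m/s²
d = v₀² / (2a) = 25.0² / (2 × 1.0) = 625.0 / 2.0 = 312.5 m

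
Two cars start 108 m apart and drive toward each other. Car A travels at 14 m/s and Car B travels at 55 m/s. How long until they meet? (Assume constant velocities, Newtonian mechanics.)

Combined speed: v_combined = 14 + 55 = 69 m/s
Time to meet: t = d/v_combined = 108/69 = 1.57 s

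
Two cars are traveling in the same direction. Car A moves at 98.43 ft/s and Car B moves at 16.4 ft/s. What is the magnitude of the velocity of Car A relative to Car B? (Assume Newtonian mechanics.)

v_rel = |v_A - v_B| = |98.43 - 16.4| = 82.03 ft/s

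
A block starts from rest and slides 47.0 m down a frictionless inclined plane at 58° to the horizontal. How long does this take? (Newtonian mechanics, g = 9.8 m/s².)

a = g sin(θ) = 9.8 × sin(58°) = 8.3109 m/s²
t = √(2d/a) = √(2 × 47.0 / 8.3109) = 3.36 s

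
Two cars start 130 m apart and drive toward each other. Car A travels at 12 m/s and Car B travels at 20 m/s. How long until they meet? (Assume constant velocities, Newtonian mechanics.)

Combined speed: v_combined = 12 + 20 = 32 m/s
Time to meet: t = d/v_combined = 130/32 = 4.06 s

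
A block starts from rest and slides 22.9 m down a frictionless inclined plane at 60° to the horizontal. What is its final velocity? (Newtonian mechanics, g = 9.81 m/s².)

a = g sin(θ) = 9.81 × sin(60°) = 8.4957 m/s²
v = √(2ad) = √(2 × 8.4957 × 22.9) = 19.73 m/s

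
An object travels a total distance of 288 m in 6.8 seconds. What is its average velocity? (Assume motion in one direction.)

v_avg = Δd / Δt = 288 / 6.8 = 42.35 m/s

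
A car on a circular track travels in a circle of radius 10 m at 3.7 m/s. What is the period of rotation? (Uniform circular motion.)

T = 2πr/v = 2π×10/3.7 = 16.98 s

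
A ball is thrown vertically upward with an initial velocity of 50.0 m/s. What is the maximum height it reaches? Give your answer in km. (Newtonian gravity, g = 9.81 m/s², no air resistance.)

h_max = v₀² / (2g) = 50.0² / (2 × 9.81) = 2500.0 / 19.62 = 127.421 m
h_max = 127.421 m / 1000.0 = 0.1274 km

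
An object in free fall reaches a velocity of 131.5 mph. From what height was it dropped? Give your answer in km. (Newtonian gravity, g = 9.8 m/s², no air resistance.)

v = 131.5 mph × 0.44704 = 58.7858 m/s
h = v² / (2g) = 58.7858² / (2 × 9.8) = 176.315 m
h = 176.315 m / 1000.0 = 0.1763 km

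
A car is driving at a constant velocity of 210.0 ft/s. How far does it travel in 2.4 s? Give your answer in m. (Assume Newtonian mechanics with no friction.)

v = 210.0 ft/s × 0.3048 = 64.008 m/s
d = v × t = 64.008 × 2.4 = 153.6 m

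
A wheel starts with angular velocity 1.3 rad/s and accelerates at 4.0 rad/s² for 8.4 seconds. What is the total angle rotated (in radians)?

θ = ω₀t + ½αt² = 1.3×8.4 + ½×4.0×8.4² = 152.04 rad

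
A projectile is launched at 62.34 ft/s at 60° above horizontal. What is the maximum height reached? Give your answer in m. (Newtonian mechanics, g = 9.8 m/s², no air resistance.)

v₀ = 62.34 ft/s × 0.3048 = 19.0012 m/s
H = v₀² × sin²(θ) / (2g) = 19.0012² × sin(60°)² / (2 × 9.8) = 361.046 × 0.75 / 19.6 = 13.82 m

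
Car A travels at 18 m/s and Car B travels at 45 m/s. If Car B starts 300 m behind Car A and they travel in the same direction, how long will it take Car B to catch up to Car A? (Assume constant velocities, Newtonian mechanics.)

Relative speed: v_rel = 45 - 18 = 27 m/s
Time to catch: t = d₀/v_rel = 300/27 = 11.11 s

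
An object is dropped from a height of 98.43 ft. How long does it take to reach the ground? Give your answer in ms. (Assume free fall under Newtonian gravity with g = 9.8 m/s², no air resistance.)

h = 98.43 ft × 0.3048 = 30.0015 m
t = √(2h/g) = √(2 × 30.0015 / 9.8) = 2.47442 s
t = 2.47442 s / 0.001 = 2474 ms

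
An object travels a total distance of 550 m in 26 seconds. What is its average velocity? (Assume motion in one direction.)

v_avg = Δd / Δt = 550 / 26 = 21.15 m/s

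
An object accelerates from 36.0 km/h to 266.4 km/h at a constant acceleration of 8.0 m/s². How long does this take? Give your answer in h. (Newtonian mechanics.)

v₀ = 36.0 km/h × 0.2777777777777778 = 10.0 m/s
v = 266.4 km/h × 0.2777777777777778 = 74.0 m/s
t = (v - v₀) / a = (74.0 - 10.0) / 8.0 = 8.0 s
t = 8.0 s / 3600.0 = 0.002222 h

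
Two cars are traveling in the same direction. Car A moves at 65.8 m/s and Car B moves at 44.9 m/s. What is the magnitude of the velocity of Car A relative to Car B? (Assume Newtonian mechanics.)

v_rel = |v_A - v_B| = |65.8 - 44.9| = 20.9 m/s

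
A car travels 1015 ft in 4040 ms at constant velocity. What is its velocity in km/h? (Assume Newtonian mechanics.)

d = 1015 ft × 0.3048 = 309.372 m
t = 4040 ms × 0.001 = 4.04 s
v = d / t = 309.372 / 4.04 = 76.5772 m/s
v = 76.5772 m/s / 0.2777777777777778 = 275.7 km/h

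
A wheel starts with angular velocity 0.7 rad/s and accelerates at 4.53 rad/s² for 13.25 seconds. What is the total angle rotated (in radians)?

θ = ω₀t + ½αt² = 0.7×13.25 + ½×4.53×13.25² = 406.92 rad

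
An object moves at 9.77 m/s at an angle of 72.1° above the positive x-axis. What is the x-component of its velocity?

vₓ = v cos(θ) = 9.77 × cos(72.1°) = 3.0 m/s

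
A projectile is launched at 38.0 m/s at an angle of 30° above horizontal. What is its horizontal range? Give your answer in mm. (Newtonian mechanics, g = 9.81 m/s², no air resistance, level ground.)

R = v₀² × sin(2θ) / g = 38.0² × sin(2 × 30°) / 9.81 = 1444.0 × 0.866025 / 9.81 = 127.476 m
R = 127.476 m / 0.001 = 127500 mm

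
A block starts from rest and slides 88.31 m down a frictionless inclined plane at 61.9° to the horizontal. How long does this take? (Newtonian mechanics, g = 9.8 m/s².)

a = g sin(θ) = 9.8 × sin(61.9°) = 8.6448 m/s²
t = √(2d/a) = √(2 × 88.31 / 8.6448) = 4.52 s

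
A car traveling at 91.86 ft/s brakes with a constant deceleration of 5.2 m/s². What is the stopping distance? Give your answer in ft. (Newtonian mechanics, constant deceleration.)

v₀ = 91.86 ft/s × 0.3048 = 27.9989 m/s
d = v₀² / (2a) = 27.9989² / (2 × 5.2) = 783.938 / 10.4 = 75.3787 m
d = 75.3787 m / 0.3048 = 247.3 ft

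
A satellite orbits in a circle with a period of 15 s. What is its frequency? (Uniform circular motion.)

f = 1/T = 1/15 = 0.0667 Hz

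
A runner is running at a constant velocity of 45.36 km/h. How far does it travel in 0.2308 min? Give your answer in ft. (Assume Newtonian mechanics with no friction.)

v = 45.36 km/h × 0.2777777777777778 = 12.6 m/s
t = 0.2308 min × 60.0 = 13.848 s
d = v × t = 12.6 × 13.848 = 174.485 m
d = 174.485 m / 0.3048 = 572.5 ft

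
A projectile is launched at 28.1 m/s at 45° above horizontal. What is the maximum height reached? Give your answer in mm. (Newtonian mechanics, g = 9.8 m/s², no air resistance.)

H = v₀² × sin²(θ) / (2g) = 28.1² × sin(45°)² / (2 × 9.8) = 789.61 × 0.5 / 19.6 = 20.1431 m
H = 20.1431 m / 0.001 = 20140 mm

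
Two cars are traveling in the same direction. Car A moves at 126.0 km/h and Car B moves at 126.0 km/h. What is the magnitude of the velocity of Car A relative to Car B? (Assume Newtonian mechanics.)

v_rel = |v_A - v_B| = |126.0 - 126.0| = 0.0 km/h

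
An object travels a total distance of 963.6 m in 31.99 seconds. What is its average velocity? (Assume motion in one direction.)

v_avg = Δd / Δt = 963.6 / 31.99 = 30.12 m/s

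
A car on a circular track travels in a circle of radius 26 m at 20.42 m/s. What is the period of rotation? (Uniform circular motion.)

T = 2πr/v = 2π×26/20.42 = 8.0 s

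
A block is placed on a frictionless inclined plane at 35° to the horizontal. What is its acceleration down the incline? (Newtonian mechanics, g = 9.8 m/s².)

a = g sin(θ) = 9.8 × sin(35°) = 9.8 × 0.5736 = 5.62 m/s²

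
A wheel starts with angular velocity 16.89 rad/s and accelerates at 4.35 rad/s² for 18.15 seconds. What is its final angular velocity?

ω = ω₀ + αt = 16.89 + 4.35 × 18.15 = 95.84 rad/s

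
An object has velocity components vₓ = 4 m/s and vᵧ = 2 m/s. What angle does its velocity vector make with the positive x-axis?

θ = arctan(vᵧ/vₓ) = arctan(2/4) = 26.57°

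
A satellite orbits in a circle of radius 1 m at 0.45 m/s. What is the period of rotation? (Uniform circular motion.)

T = 2πr/v = 2π×1/0.45 = 13.96 s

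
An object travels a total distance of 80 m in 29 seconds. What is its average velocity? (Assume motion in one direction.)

v_avg = Δd / Δt = 80 / 29 = 2.76 m/s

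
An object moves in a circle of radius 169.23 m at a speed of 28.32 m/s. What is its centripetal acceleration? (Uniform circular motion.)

a_c = v²/r = 28.32²/169.23 = 802.0224/169.23 = 4.74 m/s²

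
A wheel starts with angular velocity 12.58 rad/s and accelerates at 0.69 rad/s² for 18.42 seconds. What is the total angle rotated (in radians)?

θ = ω₀t + ½αt² = 12.58×18.42 + ½×0.69×18.42² = 348.78 rad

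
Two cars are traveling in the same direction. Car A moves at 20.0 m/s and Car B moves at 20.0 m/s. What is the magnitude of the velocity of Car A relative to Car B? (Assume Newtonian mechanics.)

v_rel = |v_A - v_B| = |20.0 - 20.0| = 0.0 m/s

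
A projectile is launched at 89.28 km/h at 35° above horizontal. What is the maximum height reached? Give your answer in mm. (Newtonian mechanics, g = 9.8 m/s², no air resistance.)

v₀ = 89.28 km/h × 0.2777777777777778 = 24.8 m/s
H = v₀² × sin²(θ) / (2g) = 24.8² × sin(35°)² / (2 × 9.8) = 615.04 × 0.32899 / 19.6 = 10.3236 m
H = 10.3236 m / 0.001 = 10320 mm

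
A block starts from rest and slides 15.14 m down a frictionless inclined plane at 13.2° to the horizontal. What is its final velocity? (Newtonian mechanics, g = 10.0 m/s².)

a = g sin(θ) = 10.0 × sin(13.2°) = 2.2835 m/s²
v = √(2ad) = √(2 × 2.2835 × 15.14) = 8.32 m/s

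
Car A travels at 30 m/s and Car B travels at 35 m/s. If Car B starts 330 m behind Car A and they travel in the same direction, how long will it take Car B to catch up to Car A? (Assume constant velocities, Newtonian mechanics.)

Relative speed: v_rel = 35 - 30 = 5 m/s
Time to catch: t = d₀/v_rel = 330/5 = 66.0 s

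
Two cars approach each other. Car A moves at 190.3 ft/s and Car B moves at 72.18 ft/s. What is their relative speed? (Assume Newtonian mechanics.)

v_rel = v_A + v_B = 190.3 + 72.18 = 262.48 ft/s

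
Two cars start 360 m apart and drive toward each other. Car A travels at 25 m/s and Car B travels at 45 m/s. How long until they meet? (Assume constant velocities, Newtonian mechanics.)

Combined speed: v_combined = 25 + 45 = 70 m/s
Time to meet: t = d/v_combined = 360/70 = 5.14 s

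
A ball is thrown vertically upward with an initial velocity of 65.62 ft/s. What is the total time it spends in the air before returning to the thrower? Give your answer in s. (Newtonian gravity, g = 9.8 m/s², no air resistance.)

v₀ = 65.62 ft/s × 0.3048 = 20.001 m/s
t_total = 2 × v₀ / g = 2 × 20.001 / 9.8 = 4.082 s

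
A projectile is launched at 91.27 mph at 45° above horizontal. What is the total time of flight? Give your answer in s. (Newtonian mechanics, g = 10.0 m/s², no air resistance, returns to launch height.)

v₀ = 91.27 mph × 0.44704 = 40.8013 m/s
T = 2 × v₀ × sin(θ) / g = 2 × 40.8013 × sin(45°) / 10.0 = 2 × 40.8013 × 0.707107 / 10.0 = 5.77 s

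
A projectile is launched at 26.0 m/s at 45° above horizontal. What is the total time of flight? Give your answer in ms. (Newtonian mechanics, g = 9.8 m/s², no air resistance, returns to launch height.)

T = 2 × v₀ × sin(θ) / g = 2 × 26.0 × sin(45°) / 9.8 = 2 × 26.0 × 0.707107 / 9.8 = 3.752 s
T = 3.752 s / 0.001 = 3752 ms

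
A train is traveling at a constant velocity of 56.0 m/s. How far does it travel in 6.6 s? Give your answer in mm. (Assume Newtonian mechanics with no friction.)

d = v × t = 56.0 × 6.6 = 369.6 m
d = 369.6 m / 0.001 = 369600 mm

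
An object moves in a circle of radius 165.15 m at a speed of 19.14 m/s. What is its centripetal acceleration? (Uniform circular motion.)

a_c = v²/r = 19.14²/165.15 = 366.3396/165.15 = 2.22 m/s²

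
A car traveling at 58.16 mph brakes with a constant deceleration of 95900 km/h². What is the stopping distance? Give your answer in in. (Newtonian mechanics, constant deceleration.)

v₀ = 58.16 mph × 0.44704 = 25.9998 m/s
a = 95900 km/h² × 7.716049382716049e-05 = 7.39969 m/s²
d = v₀² / (2a) = 25.9998² / (2 × 7.39969) = 675.99 / 14.7994 = 45.6769 m
d = 45.6769 m / 0.0254 = 1798 in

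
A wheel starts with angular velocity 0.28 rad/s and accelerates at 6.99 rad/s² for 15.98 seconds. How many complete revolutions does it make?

θ = ω₀t + ½αt² = 0.28×15.98 + ½×6.99×15.98² = 896.958998 rad
Total revolutions = θ/(2π) = 896.958998/(2π) = 142.76
Complete revolutions = ⌊142.76⌋ = 142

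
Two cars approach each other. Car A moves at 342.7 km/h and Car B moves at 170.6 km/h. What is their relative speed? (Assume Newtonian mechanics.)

v_rel = v_A + v_B = 342.7 + 170.6 = 513.3 km/h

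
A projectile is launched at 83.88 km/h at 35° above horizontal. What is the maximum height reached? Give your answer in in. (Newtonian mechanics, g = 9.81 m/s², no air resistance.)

v₀ = 83.88 km/h × 0.2777777777777778 = 23.3 m/s
H = v₀² × sin²(θ) / (2g) = 23.3² × sin(35°)² / (2 × 9.81) = 542.89 × 0.32899 / 19.62 = 9.10323 m
H = 9.10323 m / 0.0254 = 358.4 in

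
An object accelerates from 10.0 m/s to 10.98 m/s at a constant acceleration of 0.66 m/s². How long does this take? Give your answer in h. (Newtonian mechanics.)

t = (v - v₀) / a = (10.98 - 10.0) / 0.66 = 1.48485 s
t = 1.48485 s / 3600.0 = 0.0004125 h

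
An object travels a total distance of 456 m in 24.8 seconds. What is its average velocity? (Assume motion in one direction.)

v_avg = Δd / Δt = 456 / 24.8 = 18.39 m/s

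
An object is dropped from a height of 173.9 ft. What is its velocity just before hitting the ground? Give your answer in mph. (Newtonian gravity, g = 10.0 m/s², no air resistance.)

h = 173.9 ft × 0.3048 = 53.0047 m
v = √(2gh) = √(2 × 10.0 × 53.0047) = 32.5591 m/s
v = 32.5591 m/s / 0.44704 = 72.83 mph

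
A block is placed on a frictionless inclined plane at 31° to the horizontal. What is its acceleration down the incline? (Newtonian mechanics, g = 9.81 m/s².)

a = g sin(θ) = 9.81 × sin(31°) = 9.81 × 0.515 = 5.05 m/s²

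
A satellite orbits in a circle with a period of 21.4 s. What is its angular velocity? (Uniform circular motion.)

ω = 2π/T = 2π/21.4 = 0.2936 rad/s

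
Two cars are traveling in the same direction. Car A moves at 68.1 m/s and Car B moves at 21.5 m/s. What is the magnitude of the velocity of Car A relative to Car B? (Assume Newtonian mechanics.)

v_rel = |v_A - v_B| = |68.1 - 21.5| = 46.6 m/s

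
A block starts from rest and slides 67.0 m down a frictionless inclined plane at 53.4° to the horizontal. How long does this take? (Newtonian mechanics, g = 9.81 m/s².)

a = g sin(θ) = 9.81 × sin(53.4°) = 7.8756 m/s²
t = √(2d/a) = √(2 × 67.0 / 7.8756) = 4.12 s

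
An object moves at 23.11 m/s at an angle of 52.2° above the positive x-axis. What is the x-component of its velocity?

vₓ = v cos(θ) = 23.11 × cos(52.2°) = 14.16 m/s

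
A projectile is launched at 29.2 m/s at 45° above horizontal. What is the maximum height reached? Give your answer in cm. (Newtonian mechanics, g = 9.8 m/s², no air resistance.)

H = v₀² × sin²(θ) / (2g) = 29.2² × sin(45°)² / (2 × 9.8) = 852.64 × 0.5 / 19.6 = 21.751 m
H = 21.751 m / 0.01 = 2175 cm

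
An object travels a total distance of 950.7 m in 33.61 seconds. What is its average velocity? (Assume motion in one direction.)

v_avg = Δd / Δt = 950.7 / 33.61 = 28.29 m/s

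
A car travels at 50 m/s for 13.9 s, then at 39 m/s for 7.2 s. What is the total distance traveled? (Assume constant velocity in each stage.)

d₁ = v₁t₁ = 50 × 13.9 = 695.0 m
d₂ = v₂t₂ = 39 × 7.2 = 280.8 m
d_total = 695.0 + 280.8 = 975.8 m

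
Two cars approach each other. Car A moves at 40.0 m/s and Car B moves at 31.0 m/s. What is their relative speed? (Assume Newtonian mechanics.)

v_rel = v_A + v_B = 40.0 + 31.0 = 71.0 m/s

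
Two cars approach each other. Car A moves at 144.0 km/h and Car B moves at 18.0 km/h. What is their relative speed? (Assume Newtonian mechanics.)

v_rel = v_A + v_B = 144.0 + 18.0 = 162.0 km/h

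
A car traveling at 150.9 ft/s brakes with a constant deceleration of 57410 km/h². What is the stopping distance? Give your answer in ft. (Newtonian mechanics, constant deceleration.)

v₀ = 150.9 ft/s × 0.3048 = 45.9943 m/s
a = 57410 km/h² × 7.716049382716049e-05 = 4.42978 m/s²
d = v₀² / (2a) = 45.9943² / (2 × 4.42978) = 2115.48 / 8.85956 = 238.779 m
d = 238.779 m / 0.3048 = 783.4 ft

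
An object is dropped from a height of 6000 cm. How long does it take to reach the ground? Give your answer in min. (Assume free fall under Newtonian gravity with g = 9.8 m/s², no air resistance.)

h = 6000 cm × 0.01 = 60.0 m
t = √(2h/g) = √(2 × 60.0 / 9.8) = 3.49927 s
t = 3.49927 s / 60.0 = 0.05832 min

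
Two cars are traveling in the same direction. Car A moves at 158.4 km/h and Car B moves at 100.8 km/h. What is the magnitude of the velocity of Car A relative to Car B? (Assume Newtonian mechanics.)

v_rel = |v_A - v_B| = |158.4 - 100.8| = 57.6 km/h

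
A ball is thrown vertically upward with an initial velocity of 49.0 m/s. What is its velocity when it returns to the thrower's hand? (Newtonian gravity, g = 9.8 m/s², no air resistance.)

By conservation of energy (no air resistance), the ball returns to the throw height with the same speed as launch, but directed downward.
|v_ground| = v₀ = 49.0 m/s
v_ground = 49.0 m/s (downward)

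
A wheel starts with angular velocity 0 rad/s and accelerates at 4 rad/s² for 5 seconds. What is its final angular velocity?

ω = ω₀ + αt = 0 + 4 × 5 = 20 rad/s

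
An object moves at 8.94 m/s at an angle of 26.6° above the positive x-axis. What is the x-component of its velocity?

vₓ = v cos(θ) = 8.94 × cos(26.6°) = 7.99 m/s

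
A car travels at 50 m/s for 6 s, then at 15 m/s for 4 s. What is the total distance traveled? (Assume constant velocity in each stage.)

d₁ = v₁t₁ = 50 × 6 = 300 m
d₂ = v₂t₂ = 15 × 4 = 60 m
d_total = 300 + 60 = 360 m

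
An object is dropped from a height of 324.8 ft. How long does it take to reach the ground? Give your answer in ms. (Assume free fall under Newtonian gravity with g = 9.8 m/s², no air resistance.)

h = 324.8 ft × 0.3048 = 98.999 m
t = √(2h/g) = √(2 × 98.999 / 9.8) = 4.49487 s
t = 4.49487 s / 0.001 = 4495 ms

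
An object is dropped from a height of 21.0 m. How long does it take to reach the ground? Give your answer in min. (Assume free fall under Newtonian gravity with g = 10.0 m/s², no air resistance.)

t = √(2h/g) = √(2 × 21.0 / 10.0) = 2.04939 s
t = 2.04939 s / 60.0 = 0.03416 min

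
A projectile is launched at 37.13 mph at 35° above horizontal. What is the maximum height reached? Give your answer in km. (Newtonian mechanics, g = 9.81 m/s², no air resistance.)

v₀ = 37.13 mph × 0.44704 = 16.5986 m/s
H = v₀² × sin²(θ) / (2g) = 16.5986² × sin(35°)² / (2 × 9.81) = 275.514 × 0.32899 / 19.62 = 4.61984 m
H = 4.61984 m / 1000.0 = 0.00462 km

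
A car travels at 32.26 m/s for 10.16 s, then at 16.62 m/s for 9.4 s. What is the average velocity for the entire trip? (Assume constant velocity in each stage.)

d₁ = v₁t₁ = 32.26 × 10.16 = 327.7616 m
d₂ = v₂t₂ = 16.62 × 9.4 = 156.228 m
d_total = 483.9896 m, t_total = 19.56 s
v_avg = d_total/t_total = 483.9896/19.56 = 24.74 m/s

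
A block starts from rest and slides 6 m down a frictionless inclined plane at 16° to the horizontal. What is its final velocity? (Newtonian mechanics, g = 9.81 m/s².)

a = g sin(θ) = 9.81 × sin(16°) = 2.704 m/s²
v = √(2ad) = √(2 × 2.704 × 6) = 5.7 m/s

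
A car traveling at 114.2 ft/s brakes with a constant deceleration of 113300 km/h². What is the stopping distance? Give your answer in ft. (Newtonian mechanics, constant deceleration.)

v₀ = 114.2 ft/s × 0.3048 = 34.8082 m/s
a = 113300 km/h² × 7.716049382716049e-05 = 8.74228 m/s²
d = v₀² / (2a) = 34.8082² / (2 × 8.74228) = 1211.61 / 17.4846 = 69.2958 m
d = 69.2958 m / 0.3048 = 227.3 ft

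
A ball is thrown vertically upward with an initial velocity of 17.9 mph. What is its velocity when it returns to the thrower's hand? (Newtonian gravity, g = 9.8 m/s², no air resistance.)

By conservation of energy (no air resistance), the ball returns to the throw height with the same speed as launch, but directed downward.
|v_ground| = v₀ = 17.9 mph
v_ground = 17.9 mph (downward)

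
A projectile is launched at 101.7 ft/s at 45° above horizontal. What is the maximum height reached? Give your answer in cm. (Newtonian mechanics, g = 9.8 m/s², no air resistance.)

v₀ = 101.7 ft/s × 0.3048 = 30.9982 m/s
H = v₀² × sin²(θ) / (2g) = 30.9982² × sin(45°)² / (2 × 9.8) = 960.888 × 0.5 / 19.6 = 24.5124 m
H = 24.5124 m / 0.01 = 2451 cm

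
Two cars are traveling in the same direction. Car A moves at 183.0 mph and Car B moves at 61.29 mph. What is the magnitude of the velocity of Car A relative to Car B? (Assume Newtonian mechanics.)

v_rel = |v_A - v_B| = |183.0 - 61.29| = 121.71 mph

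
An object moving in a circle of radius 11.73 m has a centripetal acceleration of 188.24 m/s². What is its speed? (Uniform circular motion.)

v = √(a_c × r) = √(188.24 × 11.73) = 46.99 m/s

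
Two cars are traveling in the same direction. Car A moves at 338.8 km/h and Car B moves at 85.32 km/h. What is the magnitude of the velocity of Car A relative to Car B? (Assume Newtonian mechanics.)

v_rel = |v_A - v_B| = |338.8 - 85.32| = 253.48 km/h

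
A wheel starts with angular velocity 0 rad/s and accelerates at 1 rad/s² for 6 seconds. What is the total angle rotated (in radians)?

θ = ω₀t + ½αt² = 0×6 + ½×1×6² = 18.0 rad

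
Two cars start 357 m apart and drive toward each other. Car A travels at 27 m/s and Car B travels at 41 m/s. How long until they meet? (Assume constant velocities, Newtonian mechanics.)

Combined speed: v_combined = 27 + 41 = 68 m/s
Time to meet: t = d/v_combined = 357/68 = 5.25 s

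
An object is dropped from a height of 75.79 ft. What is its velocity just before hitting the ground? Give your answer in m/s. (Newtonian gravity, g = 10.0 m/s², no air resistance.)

h = 75.79 ft × 0.3048 = 23.1008 m
v = √(2gh) = √(2 × 10.0 × 23.1008) = 21.49 m/s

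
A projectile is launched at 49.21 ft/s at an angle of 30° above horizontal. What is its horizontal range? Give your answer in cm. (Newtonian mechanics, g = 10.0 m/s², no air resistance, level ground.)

v₀ = 49.21 ft/s × 0.3048 = 14.9992 m/s
R = v₀² × sin(2θ) / g = 14.9992² × sin(2 × 30°) / 10.0 = 224.976 × 0.866025 / 10.0 = 19.4835 m
R = 19.4835 m / 0.01 = 1948 cm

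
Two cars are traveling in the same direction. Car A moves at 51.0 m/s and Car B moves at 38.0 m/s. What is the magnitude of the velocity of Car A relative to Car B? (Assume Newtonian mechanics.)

v_rel = |v_A - v_B| = |51.0 - 38.0| = 13.0 m/s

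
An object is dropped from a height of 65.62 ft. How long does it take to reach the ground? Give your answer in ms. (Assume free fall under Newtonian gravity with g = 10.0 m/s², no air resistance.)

h = 65.62 ft × 0.3048 = 20.001 m
t = √(2h/g) = √(2 × 20.001 / 10.0) = 2.00005 s
t = 2.00005 s / 0.001 = 2000 ms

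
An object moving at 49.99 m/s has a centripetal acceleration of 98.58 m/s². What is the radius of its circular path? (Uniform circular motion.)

r = v²/a_c = 49.99²/98.58 = 25.35 m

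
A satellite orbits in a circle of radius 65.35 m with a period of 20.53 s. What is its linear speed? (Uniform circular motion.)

v = 2πr/T = 2π×65.35/20.53 = 20.0 m/s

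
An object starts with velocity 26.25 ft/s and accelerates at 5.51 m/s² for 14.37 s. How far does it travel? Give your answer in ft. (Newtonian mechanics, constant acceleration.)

v₀ = 26.25 ft/s × 0.3048 = 8.001 m/s
d = v₀ × t + ½ × a × t² = 8.001 × 14.37 + 0.5 × 5.51 × 14.37² = 683.873 m
d = 683.873 m / 0.3048 = 2244 ft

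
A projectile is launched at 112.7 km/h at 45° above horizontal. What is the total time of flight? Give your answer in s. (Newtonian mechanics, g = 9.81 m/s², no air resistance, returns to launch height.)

v₀ = 112.7 km/h × 0.2777777777777778 = 31.3056 m/s
T = 2 × v₀ × sin(θ) / g = 2 × 31.3056 × sin(45°) / 9.81 = 2 × 31.3056 × 0.707107 / 9.81 = 4.513 s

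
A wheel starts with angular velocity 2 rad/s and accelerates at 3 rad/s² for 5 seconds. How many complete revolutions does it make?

θ = ω₀t + ½αt² = 2×5 + ½×3×5² = 47.5 rad
Total revolutions = θ/(2π) = 47.5/(2π) = 7.56
Complete revolutions = ⌊7.56⌋ = 7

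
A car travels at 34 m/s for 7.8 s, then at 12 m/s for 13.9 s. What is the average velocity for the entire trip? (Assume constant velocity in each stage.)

d₁ = v₁t₁ = 34 × 7.8 = 265.2 m
d₂ = v₂t₂ = 12 × 13.9 = 166.8 m
d_total = 432.0 m, t_total = 21.7 s
v_avg = d_total/t_total = 432.0/21.7 = 19.91 m/s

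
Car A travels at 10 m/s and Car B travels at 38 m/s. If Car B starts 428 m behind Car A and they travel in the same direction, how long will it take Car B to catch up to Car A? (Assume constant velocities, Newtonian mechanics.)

Relative speed: v_rel = 38 - 10 = 28 m/s
Time to catch: t = d₀/v_rel = 428/28 = 15.29 s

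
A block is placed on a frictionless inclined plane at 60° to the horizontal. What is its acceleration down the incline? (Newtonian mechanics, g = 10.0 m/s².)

a = g sin(θ) = 10.0 × sin(60°) = 10.0 × 0.866 = 8.66 m/s²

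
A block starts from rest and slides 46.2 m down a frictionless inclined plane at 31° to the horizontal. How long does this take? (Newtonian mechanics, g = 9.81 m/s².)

a = g sin(θ) = 9.81 × sin(31°) = 5.0525 m/s²
t = √(2d/a) = √(2 × 46.2 / 5.0525) = 4.28 s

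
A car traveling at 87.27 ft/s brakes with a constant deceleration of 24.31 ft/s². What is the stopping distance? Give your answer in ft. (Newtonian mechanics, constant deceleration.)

v₀ = 87.27 ft/s × 0.3048 = 26.5999 m/s
a = 24.31 ft/s² × 0.3048 = 7.40969 m/s²
d = v₀² / (2a) = 26.5999² / (2 × 7.40969) = 707.555 / 14.8194 = 47.7452 m
d = 47.7452 m / 0.3048 = 156.6 ft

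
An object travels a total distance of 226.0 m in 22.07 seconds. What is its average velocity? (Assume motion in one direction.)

v_avg = Δd / Δt = 226.0 / 22.07 = 10.24 m/s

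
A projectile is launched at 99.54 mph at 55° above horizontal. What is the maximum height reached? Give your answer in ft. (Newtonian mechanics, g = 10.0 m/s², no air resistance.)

v₀ = 99.54 mph × 0.44704 = 44.4984 m/s
H = v₀² × sin²(θ) / (2g) = 44.4984² × sin(55°)² / (2 × 10.0) = 1980.11 × 0.67101 / 20.0 = 66.4337 m
H = 66.4337 m / 0.3048 = 218.0 ft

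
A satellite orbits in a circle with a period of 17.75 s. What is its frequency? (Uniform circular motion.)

f = 1/T = 1/17.75 = 0.0563 Hz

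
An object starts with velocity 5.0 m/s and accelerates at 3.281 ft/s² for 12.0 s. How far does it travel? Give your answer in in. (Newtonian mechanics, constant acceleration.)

a = 3.281 ft/s² × 0.3048 = 1.00005 m/s²
d = v₀ × t + ½ × a × t² = 5.0 × 12.0 + 0.5 × 1.00005 × 12.0² = 132.004 m
d = 132.004 m / 0.0254 = 5197 in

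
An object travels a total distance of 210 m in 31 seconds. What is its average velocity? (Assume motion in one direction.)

v_avg = Δd / Δt = 210 / 31 = 6.77 m/s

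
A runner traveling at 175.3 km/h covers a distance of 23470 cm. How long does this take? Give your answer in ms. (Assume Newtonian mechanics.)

d = 23470 cm × 0.01 = 234.7 m
v = 175.3 km/h × 0.2777777777777778 = 48.6944 m/s
t = d / v = 234.7 / 48.6944 = 4.81986 s
t = 4.81986 s / 0.001 = 4820 ms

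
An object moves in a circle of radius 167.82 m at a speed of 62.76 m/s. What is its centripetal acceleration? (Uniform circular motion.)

a_c = v²/r = 62.76²/167.82 = 3938.8176/167.82 = 23.47 m/s²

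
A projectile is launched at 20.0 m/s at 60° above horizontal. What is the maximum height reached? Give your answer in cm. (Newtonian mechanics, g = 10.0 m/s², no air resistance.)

H = v₀² × sin²(θ) / (2g) = 20.0² × sin(60°)² / (2 × 10.0) = 400.0 × 0.75 / 20.0 = 15.0 m
H = 15.0 m / 0.01 = 1500 cm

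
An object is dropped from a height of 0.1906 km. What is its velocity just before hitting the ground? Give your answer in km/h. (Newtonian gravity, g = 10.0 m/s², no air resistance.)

h = 0.1906 km × 1000.0 = 190.6 m
v = √(2gh) = √(2 × 10.0 × 190.6) = 61.7414 m/s
v = 61.7414 m/s / 0.2777777777777778 = 222.3 km/h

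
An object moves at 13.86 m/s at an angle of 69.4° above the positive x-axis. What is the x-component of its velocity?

vₓ = v cos(θ) = 13.86 × cos(69.4°) = 4.88 m/s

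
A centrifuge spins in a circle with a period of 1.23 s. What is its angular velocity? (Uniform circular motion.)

ω = 2π/T = 2π/1.23 = 5.1083 rad/s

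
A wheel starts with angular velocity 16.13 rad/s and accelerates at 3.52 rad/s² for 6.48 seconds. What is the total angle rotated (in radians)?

θ = ω₀t + ½αt² = 16.13×6.48 + ½×3.52×6.48² = 178.43 rad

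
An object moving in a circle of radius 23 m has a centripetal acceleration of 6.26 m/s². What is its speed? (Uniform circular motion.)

v = √(a_c × r) = √(6.26 × 23) = 12.0 m/s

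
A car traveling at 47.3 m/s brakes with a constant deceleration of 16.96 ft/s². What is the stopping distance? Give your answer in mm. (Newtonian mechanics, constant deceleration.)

a = 16.96 ft/s² × 0.3048 = 5.16941 m/s²
d = v₀² / (2a) = 47.3² / (2 × 5.16941) = 2237.29 / 10.3388 = 216.397 m
d = 216.397 m / 0.001 = 216400 mm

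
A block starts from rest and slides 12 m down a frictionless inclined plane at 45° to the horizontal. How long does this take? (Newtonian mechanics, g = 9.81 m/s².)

a = g sin(θ) = 9.81 × sin(45°) = 6.9367 m/s²
t = √(2d/a) = √(2 × 12 / 6.9367) = 1.86 s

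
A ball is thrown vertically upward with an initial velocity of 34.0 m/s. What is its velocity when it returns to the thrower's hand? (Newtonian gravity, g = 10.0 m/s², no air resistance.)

By conservation of energy (no air resistance), the ball returns to the throw height with the same speed as launch, but directed downward.
|v_ground| = v₀ = 34.0 m/s
v_ground = 34.0 m/s (downward)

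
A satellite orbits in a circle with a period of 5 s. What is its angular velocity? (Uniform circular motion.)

ω = 2π/T = 2π/5 = 1.2566 rad/s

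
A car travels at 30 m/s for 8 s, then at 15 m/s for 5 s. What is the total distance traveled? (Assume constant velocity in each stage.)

d₁ = v₁t₁ = 30 × 8 = 240 m
d₂ = v₂t₂ = 15 × 5 = 75 m
d_total = 240 + 75 = 315 m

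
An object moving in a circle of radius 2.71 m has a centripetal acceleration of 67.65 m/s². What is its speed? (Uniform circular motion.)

v = √(a_c × r) = √(67.65 × 2.71) = 13.54 m/s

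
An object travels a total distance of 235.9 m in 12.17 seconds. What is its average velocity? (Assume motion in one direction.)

v_avg = Δd / Δt = 235.9 / 12.17 = 19.38 m/s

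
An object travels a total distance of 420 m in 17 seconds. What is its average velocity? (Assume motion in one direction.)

v_avg = Δd / Δt = 420 / 17 = 24.71 m/s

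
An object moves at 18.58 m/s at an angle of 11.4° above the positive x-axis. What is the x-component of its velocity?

vₓ = v cos(θ) = 18.58 × cos(11.4°) = 18.21 m/s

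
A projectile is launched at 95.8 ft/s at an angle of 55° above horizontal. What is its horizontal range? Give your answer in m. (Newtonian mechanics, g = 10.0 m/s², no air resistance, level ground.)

v₀ = 95.8 ft/s × 0.3048 = 29.1998 m/s
R = v₀² × sin(2θ) / g = 29.1998² × sin(2 × 55°) / 10.0 = 852.628 × 0.939693 / 10.0 = 80.12 m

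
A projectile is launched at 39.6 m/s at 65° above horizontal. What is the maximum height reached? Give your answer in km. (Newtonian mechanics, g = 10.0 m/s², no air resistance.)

H = v₀² × sin²(θ) / (2g) = 39.6² × sin(65°)² / (2 × 10.0) = 1568.16 × 0.821394 / 20.0 = 64.4039 m
H = 64.4039 m / 1000.0 = 0.0644 km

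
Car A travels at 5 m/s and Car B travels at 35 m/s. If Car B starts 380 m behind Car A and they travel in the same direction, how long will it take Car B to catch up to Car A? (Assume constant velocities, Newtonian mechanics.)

Relative speed: v_rel = 35 - 5 = 30 m/s
Time to catch: t = d₀/v_rel = 380/30 = 12.67 s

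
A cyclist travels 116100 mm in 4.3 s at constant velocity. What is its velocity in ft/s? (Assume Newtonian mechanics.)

d = 116100 mm × 0.001 = 116.1 m
v = d / t = 116.1 / 4.3 = 27.0 m/s
v = 27.0 m/s / 0.3048 = 88.58 ft/s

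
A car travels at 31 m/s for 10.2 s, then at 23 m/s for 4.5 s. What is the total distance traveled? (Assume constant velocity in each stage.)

d₁ = v₁t₁ = 31 × 10.2 = 316.2 m
d₂ = v₂t₂ = 23 × 4.5 = 103.5 m
d_total = 316.2 + 103.5 = 419.7 m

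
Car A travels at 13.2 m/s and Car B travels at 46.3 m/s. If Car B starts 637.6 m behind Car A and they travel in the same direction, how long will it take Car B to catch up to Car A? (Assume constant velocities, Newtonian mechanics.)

Relative speed: v_rel = 46.3 - 13.2 = 33.1 m/s
Time to catch: t = d₀/v_rel = 637.6/33.1 = 19.26 s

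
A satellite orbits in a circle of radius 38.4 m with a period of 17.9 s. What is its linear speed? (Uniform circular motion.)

v = 2πr/T = 2π×38.4/17.9 = 13.48 m/s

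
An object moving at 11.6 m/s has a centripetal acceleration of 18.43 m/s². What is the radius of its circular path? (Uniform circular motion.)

r = v²/a_c = 11.6²/18.43 = 7.3 m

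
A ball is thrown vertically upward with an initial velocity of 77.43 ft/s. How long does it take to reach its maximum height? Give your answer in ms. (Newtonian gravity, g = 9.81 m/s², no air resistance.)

v₀ = 77.43 ft/s × 0.3048 = 23.6007 m/s
t_up = v₀ / g = 23.6007 / 9.81 = 2.40578 s
t_up = 2.40578 s / 0.001 = 2406 ms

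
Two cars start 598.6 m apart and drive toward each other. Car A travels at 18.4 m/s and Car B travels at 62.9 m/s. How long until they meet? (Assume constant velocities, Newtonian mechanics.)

Combined speed: v_combined = 18.4 + 62.9 = 81.3 m/s
Time to meet: t = d/v_combined = 598.6/81.3 = 7.36 s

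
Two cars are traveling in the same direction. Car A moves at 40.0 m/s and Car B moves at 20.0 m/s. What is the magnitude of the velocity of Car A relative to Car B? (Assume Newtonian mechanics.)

v_rel = |v_A - v_B| = |40.0 - 20.0| = 20.0 m/s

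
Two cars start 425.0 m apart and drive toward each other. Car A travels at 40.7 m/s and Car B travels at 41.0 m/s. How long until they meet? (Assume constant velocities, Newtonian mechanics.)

Combined speed: v_combined = 40.7 + 41.0 = 81.7 m/s
Time to meet: t = d/v_combined = 425.0/81.7 = 5.2 s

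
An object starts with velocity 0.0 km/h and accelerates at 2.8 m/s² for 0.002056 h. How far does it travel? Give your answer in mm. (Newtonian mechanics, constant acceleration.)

v₀ = 0.0 km/h × 0.2777777777777778 = 0.0 m/s
t = 0.002056 h × 3600.0 = 7.4016 s
d = v₀ × t + ½ × a × t² = 0.0 × 7.4016 + 0.5 × 2.8 × 7.4016² = 76.6972 m
d = 76.6972 m / 0.001 = 76700 mm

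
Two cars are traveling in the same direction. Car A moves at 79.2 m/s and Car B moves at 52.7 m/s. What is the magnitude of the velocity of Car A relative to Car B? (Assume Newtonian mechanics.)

v_rel = |v_A - v_B| = |79.2 - 52.7| = 26.5 m/s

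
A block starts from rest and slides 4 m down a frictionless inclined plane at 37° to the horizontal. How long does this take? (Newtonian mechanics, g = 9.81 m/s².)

a = g sin(θ) = 9.81 × sin(37°) = 5.9038 m/s²
t = √(2d/a) = √(2 × 4 / 5.9038) = 1.16 s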